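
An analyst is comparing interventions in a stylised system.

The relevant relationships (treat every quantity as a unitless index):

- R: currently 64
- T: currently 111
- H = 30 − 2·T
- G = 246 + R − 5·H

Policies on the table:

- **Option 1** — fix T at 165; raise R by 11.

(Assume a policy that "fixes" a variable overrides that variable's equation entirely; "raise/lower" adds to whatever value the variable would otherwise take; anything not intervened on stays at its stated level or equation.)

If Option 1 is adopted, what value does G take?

Option 1 (T := 165, R + 11):
  R = 64 + 11 = 75
  T = 165
  H = 30 − 2·165 = -300
  G = 246 + 75 − 5·(-300) = 1821

1821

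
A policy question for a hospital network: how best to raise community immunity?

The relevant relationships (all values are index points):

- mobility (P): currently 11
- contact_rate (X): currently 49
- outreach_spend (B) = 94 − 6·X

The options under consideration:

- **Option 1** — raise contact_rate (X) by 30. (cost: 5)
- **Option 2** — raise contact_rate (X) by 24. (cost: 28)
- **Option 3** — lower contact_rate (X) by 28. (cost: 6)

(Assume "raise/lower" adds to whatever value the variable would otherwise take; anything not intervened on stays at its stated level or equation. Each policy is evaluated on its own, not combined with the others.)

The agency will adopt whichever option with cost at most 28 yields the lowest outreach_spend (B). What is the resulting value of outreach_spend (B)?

-380

Option 1 (X + 30):
  X = 49 + 30 = 79
  B = 94 − 6·79 = -380
Option 2 (X + 24):
  X = 49 + 24 = 73
  B = 94 − 6·73 = -344
Option 3 (X − 28):
  X = 49 − 28 = 21
  B = 94 − 6·21 = -32
Comparing — Option 1: B=-380, Option 2: B=-344, Option 3: B=-32. Lowest is -380 (Option 1).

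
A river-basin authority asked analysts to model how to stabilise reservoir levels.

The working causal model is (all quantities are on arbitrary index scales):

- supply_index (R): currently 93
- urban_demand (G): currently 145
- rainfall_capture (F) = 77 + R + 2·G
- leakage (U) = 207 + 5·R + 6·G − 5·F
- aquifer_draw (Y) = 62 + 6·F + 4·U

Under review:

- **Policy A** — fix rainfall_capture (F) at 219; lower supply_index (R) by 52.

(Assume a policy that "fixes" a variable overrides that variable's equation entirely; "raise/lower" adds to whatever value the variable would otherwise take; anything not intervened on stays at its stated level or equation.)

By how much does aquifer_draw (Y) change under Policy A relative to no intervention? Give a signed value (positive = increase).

Baseline:
  R = 93
  G = 145
  F = 77 + 93 + 2·145 = 460
  U = 207 + 5·93 + 6·145 − 5·460 = -758
  Y = 62 + 6·460 + 4·(-758) = -210
Policy A (F := 219, R − 52):
  R = 93 − 52 = 41
  G = 145
  F = 219
  U = 207 + 5·41 + 6·145 − 5·219 = 187
  Y = 62 + 6·219 + 4·187 = 2124
Change in Y: 2124 − (-210) = 2334

2334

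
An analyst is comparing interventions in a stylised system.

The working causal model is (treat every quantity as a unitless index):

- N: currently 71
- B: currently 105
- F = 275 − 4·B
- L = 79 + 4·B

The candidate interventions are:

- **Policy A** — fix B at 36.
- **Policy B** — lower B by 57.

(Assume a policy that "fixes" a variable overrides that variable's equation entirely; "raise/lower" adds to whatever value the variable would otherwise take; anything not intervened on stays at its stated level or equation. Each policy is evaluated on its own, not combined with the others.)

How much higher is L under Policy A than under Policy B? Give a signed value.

-48

Policy A (B := 36):
  B = 36
  L = 79 + 4·36 = 223
Policy B (B − 57):
  B = 105 − 57 = 48
  L = 79 + 4·48 = 271
L: 223 − 271 = -48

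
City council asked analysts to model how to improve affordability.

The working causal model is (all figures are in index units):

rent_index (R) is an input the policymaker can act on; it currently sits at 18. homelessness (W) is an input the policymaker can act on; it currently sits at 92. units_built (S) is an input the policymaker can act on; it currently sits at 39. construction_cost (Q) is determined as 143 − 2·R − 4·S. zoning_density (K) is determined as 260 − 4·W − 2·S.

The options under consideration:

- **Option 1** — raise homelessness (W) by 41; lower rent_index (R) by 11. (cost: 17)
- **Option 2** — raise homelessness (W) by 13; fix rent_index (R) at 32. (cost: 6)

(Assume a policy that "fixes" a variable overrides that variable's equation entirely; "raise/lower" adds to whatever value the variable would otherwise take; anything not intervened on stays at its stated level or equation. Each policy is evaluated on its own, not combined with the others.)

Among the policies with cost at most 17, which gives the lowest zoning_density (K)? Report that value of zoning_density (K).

-350

Option 1 (W + 41, R − 11):
  W = 92 + 41 = 133
  S = 39
  K = 260 − 4·133 − 2·39 = -350
Option 2 (W + 13, R := 32):
  W = 92 + 13 = 105
  S = 39
  K = 260 − 4·105 − 2·39 = -238
Comparing — Option 1: K=-350, Option 2: K=-238. Lowest is -350 (Option 1).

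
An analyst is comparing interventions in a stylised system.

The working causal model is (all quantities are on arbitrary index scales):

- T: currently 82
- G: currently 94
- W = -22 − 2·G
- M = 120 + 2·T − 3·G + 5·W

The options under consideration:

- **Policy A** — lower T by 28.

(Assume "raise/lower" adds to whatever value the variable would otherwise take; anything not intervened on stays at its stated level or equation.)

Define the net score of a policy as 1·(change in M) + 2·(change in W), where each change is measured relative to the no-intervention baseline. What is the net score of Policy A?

-56

Baseline:
  T = 82
  G = 94
  W = -22 − 2·94 = -210
  M = 120 + 2·82 − 3·94 + 5·(-210) = -1048
Policy A (T − 28):
  T = 82 − 28 = 54
  G = 94
  W = -22 − 2·94 = -210
  M = 120 + 2·54 − 3·94 + 5·(-210) = -1104
ΔM = -1104 − (-1048) = -56; ΔW = -210 − (-210) = 0
Score = 1·(-56) + 2·0 = -56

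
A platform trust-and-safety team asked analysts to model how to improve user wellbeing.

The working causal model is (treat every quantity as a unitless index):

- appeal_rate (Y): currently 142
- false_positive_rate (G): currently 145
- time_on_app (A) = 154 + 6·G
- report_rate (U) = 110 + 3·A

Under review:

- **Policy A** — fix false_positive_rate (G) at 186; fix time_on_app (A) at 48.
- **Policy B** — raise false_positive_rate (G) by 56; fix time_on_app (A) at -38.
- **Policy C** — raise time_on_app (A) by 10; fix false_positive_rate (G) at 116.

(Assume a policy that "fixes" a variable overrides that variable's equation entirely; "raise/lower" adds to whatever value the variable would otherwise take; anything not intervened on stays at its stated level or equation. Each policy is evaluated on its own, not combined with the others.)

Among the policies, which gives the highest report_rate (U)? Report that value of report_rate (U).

2690

Policy A (G := 186, A := 48):
  G = 186
  A = 48
  U = 110 + 3·48 = 254
Policy B (G + 56, A := -38):
  G = 145 + 56 = 201
  A = -38
  U = 110 + 3·(-38) = -4
Policy C (A + 10, G := 116):
  G = 116
  A = 154 + 6·116 (+10 from intervention) = 860
  U = 110 + 3·860 = 2690
Comparing — Policy A: U=254, Policy B: U=-4, Policy C: U=2690. Highest is 2690 (Policy C).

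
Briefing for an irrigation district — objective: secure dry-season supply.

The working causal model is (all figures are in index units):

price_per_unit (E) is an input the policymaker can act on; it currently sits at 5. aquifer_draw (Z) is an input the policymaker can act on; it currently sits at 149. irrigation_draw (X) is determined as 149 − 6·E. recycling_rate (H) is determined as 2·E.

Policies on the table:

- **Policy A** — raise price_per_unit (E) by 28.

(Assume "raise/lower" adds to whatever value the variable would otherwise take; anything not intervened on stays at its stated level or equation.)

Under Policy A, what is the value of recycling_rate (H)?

Policy A (E + 28):
  E = 5 + 28 = 33
  H = 0 + 2·33 = 66

66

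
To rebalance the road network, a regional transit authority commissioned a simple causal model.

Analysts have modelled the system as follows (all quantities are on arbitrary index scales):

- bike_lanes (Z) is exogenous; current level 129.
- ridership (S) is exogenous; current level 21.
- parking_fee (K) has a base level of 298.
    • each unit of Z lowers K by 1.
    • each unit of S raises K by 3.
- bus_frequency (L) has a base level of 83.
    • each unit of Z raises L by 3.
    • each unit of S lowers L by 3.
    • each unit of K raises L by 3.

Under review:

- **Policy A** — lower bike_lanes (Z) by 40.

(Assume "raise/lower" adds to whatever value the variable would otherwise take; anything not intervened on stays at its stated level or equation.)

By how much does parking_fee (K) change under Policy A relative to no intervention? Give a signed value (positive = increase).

40

Baseline:
  Z = 129
  S = 21
  K = 298 − 129 + 3·21 = 232
Policy A (Z − 40):
  Z = 129 − 40 = 89
  S = 21
  K = 298 − 89 + 3·21 = 272
Change in K: 272 − 232 = 40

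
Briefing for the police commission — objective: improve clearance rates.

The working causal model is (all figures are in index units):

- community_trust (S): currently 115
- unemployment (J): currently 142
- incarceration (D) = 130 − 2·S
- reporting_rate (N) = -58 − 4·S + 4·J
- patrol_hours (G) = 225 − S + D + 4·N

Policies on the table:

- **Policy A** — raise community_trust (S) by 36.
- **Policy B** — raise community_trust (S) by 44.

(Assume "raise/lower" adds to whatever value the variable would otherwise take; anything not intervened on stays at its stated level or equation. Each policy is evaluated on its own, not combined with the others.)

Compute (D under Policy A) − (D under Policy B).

16

Policy A (S + 36):
  S = 115 + 36 = 151
  D = 130 − 2·151 = -172
Policy B (S + 44):
  S = 115 + 44 = 159
  D = 130 − 2·159 = -188
D: -172 − (-188) = 16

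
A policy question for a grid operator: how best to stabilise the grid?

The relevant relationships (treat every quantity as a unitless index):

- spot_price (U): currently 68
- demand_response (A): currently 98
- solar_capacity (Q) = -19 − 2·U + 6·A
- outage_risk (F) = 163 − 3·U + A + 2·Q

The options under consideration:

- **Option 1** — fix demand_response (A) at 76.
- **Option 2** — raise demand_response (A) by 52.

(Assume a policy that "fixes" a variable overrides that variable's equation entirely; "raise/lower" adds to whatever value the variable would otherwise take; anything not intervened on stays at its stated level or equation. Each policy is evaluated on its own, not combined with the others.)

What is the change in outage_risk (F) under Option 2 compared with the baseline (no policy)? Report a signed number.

Baseline:
  U = 68
  A = 98
  Q = -19 − 2·68 + 6·98 = 433
  F = 163 − 3·68 + 98 + 2·433 = 923
Option 2 (A + 52):
  U = 68
  A = 98 + 52 = 150
  Q = -19 − 2·68 + 6·150 = 745
  F = 163 − 3·68 + 150 + 2·745 = 1599
Change in F: 1599 − 923 = 676

676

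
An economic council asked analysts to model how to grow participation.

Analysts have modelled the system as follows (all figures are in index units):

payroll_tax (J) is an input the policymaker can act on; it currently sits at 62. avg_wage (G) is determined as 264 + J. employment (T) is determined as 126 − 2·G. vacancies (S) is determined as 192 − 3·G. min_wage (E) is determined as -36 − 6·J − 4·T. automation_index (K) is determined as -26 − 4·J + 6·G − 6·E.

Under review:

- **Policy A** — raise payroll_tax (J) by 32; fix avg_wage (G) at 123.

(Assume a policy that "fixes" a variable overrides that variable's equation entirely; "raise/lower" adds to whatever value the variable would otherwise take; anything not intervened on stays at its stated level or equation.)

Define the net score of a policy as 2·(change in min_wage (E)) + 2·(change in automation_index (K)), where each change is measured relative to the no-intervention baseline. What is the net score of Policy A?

15468

Baseline:
  J = 62
  G = 264 + 62 = 326
  T = 126 − 2·326 = -526
  E = -36 − 6·62 − 4·(-526) = 1696
  K = -26 − 4·62 + 6·326 − 6·1696 = -8494
Policy A (J + 32, G := 123):
  J = 62 + 32 = 94
  G = 123
  T = 126 − 2·123 = -120
  E = -36 − 6·94 − 4·(-120) = -120
  K = -26 − 4·94 + 6·123 − 6·(-120) = 1056
ΔE = -120 − 1696 = -1816; ΔK = 1056 − (-8494) = 9550
Score = 2·(-1816) + 2·9550 = 15468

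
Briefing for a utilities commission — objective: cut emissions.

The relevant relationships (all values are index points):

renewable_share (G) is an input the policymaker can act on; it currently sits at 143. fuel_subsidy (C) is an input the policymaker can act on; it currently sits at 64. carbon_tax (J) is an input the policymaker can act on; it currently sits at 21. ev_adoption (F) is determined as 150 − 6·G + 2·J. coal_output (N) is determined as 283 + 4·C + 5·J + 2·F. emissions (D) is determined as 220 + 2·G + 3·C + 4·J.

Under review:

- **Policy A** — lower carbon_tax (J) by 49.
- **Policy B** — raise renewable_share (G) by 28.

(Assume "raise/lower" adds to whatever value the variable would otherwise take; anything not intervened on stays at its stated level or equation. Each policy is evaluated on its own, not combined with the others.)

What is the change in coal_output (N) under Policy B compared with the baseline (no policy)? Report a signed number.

-336

Baseline:
  G = 143
  C = 64
  J = 21
  F = 150 − 6·143 + 2·21 = -666
  N = 283 + 4·64 + 5·21 + 2·(-666) = -688
Policy B (G + 28):
  G = 143 + 28 = 171
  C = 64
  J = 21
  F = 150 − 6·171 + 2·21 = -834
  N = 283 + 4·64 + 5·21 + 2·(-834) = -1024
Change in N: -1024 − (-688) = -336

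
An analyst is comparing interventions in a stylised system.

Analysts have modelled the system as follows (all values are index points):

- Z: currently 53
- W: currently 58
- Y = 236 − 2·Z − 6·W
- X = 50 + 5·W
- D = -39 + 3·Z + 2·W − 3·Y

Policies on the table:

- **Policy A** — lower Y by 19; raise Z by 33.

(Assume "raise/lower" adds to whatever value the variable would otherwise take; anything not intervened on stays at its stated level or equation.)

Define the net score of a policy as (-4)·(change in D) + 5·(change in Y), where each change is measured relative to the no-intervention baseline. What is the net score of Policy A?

Baseline:
  Z = 53
  W = 58
  Y = 236 − 2·53 − 6·58 = -218
  D = -39 + 3·53 + 2·58 − 3·(-218) = 890
Policy A (Y − 19, Z + 33):
  Z = 53 + 33 = 86
  W = 58
  Y = 236 − 2·86 − 6·58 (−19 from intervention) = -303
  D = -39 + 3·86 + 2·58 − 3·(-303) = 1244
ΔD = 1244 − 890 = 354; ΔY = -303 − (-218) = -85
Score = (-4)·354 + 5·(-85) = -1841

-1841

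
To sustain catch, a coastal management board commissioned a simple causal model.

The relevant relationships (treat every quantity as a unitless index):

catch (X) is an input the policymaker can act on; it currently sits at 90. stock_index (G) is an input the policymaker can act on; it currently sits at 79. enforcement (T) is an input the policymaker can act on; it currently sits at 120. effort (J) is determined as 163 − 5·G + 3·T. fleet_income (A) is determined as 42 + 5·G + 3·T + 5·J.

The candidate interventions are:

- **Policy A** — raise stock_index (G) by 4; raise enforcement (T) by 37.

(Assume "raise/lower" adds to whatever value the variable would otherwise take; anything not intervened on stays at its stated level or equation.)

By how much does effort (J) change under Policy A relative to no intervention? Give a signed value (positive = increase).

91

Baseline:
  G = 79
  T = 120
  J = 163 − 5·79 + 3·120 = 128
Policy A (G + 4, T + 37):
  G = 79 + 4 = 83
  T = 120 + 37 = 157
  J = 163 − 5·83 + 3·157 = 219
Change in J: 219 − 128 = 91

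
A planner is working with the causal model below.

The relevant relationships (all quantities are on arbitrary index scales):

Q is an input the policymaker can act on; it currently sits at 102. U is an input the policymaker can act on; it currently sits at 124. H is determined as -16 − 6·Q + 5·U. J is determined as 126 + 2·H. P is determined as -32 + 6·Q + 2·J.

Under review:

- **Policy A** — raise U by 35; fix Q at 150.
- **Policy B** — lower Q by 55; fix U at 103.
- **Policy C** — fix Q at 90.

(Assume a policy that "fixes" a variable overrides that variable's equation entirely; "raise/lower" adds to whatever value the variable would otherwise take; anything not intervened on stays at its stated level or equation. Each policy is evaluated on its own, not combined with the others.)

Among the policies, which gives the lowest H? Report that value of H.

-121

Policy A (U + 35, Q := 150):
  Q = 150
  U = 124 + 35 = 159
  H = -16 − 6·150 + 5·159 = -121
Policy B (Q − 55, U := 103):
  Q = 102 − 55 = 47
  U = 103
  H = -16 − 6·47 + 5·103 = 217
Policy C (Q := 90):
  Q = 90
  U = 124
  H = -16 − 6·90 + 5·124 = 64
Comparing — Policy A: H=-121, Policy B: H=217, Policy C: H=64. Lowest is -121 (Policy A).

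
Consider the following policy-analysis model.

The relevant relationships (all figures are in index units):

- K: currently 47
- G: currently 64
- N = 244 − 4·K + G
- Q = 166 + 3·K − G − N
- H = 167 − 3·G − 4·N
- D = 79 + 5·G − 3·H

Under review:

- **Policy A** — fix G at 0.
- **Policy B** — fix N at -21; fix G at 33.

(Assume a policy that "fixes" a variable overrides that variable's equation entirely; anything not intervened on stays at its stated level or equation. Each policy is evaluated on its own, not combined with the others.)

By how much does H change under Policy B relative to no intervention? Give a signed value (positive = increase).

657

Baseline:
  K = 47
  G = 64
  N = 244 − 4·47 + 64 = 120
  H = 167 − 3·64 − 4·120 = -505
Policy B (N := -21, G := 33):
  K = 47
  G = 33
  N = -21
  H = 167 − 3·33 − 4·(-21) = 152
Change in H: 152 − (-505) = 657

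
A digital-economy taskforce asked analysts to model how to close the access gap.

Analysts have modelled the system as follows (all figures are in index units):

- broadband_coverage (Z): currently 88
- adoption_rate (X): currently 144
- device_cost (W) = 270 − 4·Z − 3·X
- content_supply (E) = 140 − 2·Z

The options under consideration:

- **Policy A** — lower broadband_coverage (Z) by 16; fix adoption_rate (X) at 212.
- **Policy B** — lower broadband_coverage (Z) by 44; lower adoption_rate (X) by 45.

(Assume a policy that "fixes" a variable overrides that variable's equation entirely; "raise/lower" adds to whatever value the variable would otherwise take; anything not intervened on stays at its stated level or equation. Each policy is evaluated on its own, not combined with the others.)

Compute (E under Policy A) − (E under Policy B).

Policy A (Z − 16, X := 212):
  Z = 88 − 16 = 72
  E = 140 − 2·72 = -4
Policy B (Z − 44, X − 45):
  Z = 88 − 44 = 44
  E = 140 − 2·44 = 52
E: -4 − 52 = -56

-56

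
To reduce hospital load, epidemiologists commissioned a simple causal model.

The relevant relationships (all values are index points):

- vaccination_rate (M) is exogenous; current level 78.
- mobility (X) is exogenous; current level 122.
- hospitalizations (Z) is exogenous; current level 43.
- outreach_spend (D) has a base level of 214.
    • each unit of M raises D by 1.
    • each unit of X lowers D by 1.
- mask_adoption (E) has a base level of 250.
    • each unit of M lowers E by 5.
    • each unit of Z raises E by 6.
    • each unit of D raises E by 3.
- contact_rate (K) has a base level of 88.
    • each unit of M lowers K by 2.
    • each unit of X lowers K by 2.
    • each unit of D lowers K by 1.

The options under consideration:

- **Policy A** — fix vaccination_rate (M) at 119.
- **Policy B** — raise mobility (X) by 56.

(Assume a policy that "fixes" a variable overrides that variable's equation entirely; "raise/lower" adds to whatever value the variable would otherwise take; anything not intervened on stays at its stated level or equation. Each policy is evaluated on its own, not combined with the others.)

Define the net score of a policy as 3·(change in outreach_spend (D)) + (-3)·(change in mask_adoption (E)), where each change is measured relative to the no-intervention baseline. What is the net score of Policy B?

Baseline:
  M = 78
  X = 122
  Z = 43
  D = 214 + 78 − 122 = 170
  E = 250 − 5·78 + 6·43 + 3·170 = 628
Policy B (X + 56):
  M = 78
  X = 122 + 56 = 178
  Z = 43
  D = 214 + 78 − 178 = 114
  E = 250 − 5·78 + 6·43 + 3·114 = 460
ΔD = 114 − 170 = -56; ΔE = 460 − 628 = -168
Score = 3·(-56) + (-3)·(-168) = 336

336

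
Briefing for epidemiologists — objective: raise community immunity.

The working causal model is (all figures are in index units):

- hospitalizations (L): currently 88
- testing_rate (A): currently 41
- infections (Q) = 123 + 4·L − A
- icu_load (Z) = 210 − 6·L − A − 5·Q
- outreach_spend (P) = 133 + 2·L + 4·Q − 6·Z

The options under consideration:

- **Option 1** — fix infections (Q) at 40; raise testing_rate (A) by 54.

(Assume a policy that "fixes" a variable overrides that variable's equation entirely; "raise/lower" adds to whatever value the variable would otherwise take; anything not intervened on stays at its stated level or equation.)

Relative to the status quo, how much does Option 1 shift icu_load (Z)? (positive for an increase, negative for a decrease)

1916

Baseline:
  L = 88
  A = 41
  Q = 123 + 4·88 − 41 = 434
  Z = 210 − 6·88 − 41 − 5·434 = -2529
Option 1 (Q := 40, A + 54):
  L = 88
  A = 41 + 54 = 95
  Q = 40
  Z = 210 − 6·88 − 95 − 5·40 = -613
Change in Z: -613 − (-2529) = 1916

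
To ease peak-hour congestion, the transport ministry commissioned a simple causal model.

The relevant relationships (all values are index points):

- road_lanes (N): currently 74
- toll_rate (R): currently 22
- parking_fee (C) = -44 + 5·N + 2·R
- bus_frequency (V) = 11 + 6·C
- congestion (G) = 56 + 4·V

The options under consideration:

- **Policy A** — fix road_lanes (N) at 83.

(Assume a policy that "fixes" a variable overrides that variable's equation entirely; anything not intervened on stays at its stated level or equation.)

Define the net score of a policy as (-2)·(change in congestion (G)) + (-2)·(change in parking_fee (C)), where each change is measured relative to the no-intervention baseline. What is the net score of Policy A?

Baseline:
  N = 74
  R = 22
  C = -44 + 5·74 + 2·22 = 370
  V = 11 + 6·370 = 2231
  G = 56 + 4·2231 = 8980
Policy A (N := 83):
  N = 83
  R = 22
  C = -44 + 5·83 + 2·22 = 415
  V = 11 + 6·415 = 2501
  G = 56 + 4·2501 = 10060
ΔG = 10060 − 8980 = 1080; ΔC = 415 − 370 = 45
Score = (-2)·1080 + (-2)·45 = -2250

-2250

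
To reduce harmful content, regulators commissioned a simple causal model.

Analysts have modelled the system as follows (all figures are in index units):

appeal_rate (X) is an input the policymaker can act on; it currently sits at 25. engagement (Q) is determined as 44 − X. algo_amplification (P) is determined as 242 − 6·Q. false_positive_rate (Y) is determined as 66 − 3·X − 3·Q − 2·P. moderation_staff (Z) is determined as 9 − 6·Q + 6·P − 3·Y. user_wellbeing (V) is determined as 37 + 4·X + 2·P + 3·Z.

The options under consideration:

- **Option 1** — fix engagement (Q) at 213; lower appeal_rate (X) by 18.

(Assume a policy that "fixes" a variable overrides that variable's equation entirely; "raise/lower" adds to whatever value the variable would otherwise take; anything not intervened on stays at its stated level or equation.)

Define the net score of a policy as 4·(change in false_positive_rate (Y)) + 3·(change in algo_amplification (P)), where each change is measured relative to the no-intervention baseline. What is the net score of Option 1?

3708

Baseline:
  X = 25
  Q = 44 − 25 = 19
  P = 242 − 6·19 = 128
  Y = 66 − 3·25 − 3·19 − 2·128 = -322
Option 1 (Q := 213, X − 18):
  X = 25 − 18 = 7
  Q = 213
  P = 242 − 6·213 = -1036
  Y = 66 − 3·7 − 3·213 − 2·(-1036) = 1478
ΔY = 1478 − (-322) = 1800; ΔP = -1036 − 128 = -1164
Score = 4·1800 + 3·(-1164) = 3708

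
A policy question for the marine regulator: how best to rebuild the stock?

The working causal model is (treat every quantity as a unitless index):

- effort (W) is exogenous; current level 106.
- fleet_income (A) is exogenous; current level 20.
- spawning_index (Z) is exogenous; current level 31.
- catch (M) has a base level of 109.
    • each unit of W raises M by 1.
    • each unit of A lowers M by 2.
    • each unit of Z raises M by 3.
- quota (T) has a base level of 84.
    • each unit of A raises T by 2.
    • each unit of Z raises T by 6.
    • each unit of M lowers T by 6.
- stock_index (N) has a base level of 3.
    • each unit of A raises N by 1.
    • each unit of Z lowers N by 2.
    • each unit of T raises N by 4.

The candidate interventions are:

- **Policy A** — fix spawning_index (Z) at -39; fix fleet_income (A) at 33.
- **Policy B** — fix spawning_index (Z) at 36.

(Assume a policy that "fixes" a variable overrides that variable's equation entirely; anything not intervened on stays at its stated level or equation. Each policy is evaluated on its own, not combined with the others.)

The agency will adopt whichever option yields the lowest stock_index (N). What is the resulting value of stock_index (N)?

Policy A (Z := -39, A := 33):
  W = 106
  A = 33
  Z = -39
  M = 109 + 106 − 2·33 + 3·(-39) = 32
  T = 84 + 2·33 + 6·(-39) − 6·32 = -276
  N = 3 + 33 − 2·(-39) + 4·(-276) = -990
Policy B (Z := 36):
  W = 106
  A = 20
  Z = 36
  M = 109 + 106 − 2·20 + 3·36 = 283
  T = 84 + 2·20 + 6·36 − 6·283 = -1358
  N = 3 + 20 − 2·36 + 4·(-1358) = -5481
Comparing — Policy A: N=-990, Policy B: N=-5481. Lowest is -5481 (Policy B).

-5481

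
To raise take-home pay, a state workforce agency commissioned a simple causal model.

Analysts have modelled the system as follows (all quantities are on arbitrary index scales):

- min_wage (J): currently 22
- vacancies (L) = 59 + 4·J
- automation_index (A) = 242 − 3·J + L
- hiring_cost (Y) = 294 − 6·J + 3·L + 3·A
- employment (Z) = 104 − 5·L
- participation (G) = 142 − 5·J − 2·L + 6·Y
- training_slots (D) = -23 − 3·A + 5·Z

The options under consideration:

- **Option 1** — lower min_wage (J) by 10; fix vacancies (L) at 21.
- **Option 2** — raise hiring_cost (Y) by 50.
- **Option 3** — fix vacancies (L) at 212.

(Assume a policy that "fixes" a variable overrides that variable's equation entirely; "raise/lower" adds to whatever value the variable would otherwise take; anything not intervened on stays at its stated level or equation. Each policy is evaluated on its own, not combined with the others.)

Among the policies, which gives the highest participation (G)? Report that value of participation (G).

Option 1 (J − 10, L := 21):
  J = 22 − 10 = 12
  L = 21
  A = 242 − 3·12 + 21 = 227
  Y = 294 − 6·12 + 3·21 + 3·227 = 966
  G = 142 − 5·12 − 2·21 + 6·966 = 5836
Option 2 (Y + 50):
  J = 22
  L = 59 + 4·22 = 147
  A = 242 − 3·22 + 147 = 323
  Y = 294 − 6·22 + 3·147 + 3·323 (+50 from intervention) = 1622
  G = 142 − 5·22 − 2·147 + 6·1622 = 9470
Option 3 (L := 212):
  J = 22
  L = 212
  A = 242 − 3·22 + 212 = 388
  Y = 294 − 6·22 + 3·212 + 3·388 = 1962
  G = 142 − 5·22 − 2·212 + 6·1962 = 11380
Comparing — Option 1: G=5836, Option 2: G=9470, Option 3: G=11380. Highest is 11380 (Option 3).

11380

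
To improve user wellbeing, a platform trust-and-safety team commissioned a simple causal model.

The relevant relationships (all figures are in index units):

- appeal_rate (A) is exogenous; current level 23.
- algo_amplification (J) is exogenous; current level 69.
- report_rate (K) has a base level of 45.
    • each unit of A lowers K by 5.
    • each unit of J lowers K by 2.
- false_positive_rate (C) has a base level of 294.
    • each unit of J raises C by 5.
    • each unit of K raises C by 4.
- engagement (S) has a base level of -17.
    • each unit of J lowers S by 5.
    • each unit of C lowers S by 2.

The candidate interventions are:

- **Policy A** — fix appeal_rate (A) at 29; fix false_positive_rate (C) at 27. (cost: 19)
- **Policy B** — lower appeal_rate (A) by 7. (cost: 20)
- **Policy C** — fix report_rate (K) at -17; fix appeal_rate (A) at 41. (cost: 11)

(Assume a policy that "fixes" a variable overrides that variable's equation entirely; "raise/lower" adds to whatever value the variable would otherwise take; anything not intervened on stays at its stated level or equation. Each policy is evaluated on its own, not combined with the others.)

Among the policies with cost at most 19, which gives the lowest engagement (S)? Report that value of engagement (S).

-1504

Policy A (A := 29, C := 27):
  A = 29
  J = 69
  K = 45 − 5·29 − 2·69 = -238
  C = 27
  S = -17 − 5·69 − 2·27 = -416
Policy C (K := -17, A := 41):
  A = 41
  J = 69
  K = -17
  C = 294 + 5·69 + 4·(-17) = 571
  S = -17 − 5·69 − 2·571 = -1504
Comparing — Policy A: S=-416, Policy C: S=-1504. Lowest is -1504 (Policy C).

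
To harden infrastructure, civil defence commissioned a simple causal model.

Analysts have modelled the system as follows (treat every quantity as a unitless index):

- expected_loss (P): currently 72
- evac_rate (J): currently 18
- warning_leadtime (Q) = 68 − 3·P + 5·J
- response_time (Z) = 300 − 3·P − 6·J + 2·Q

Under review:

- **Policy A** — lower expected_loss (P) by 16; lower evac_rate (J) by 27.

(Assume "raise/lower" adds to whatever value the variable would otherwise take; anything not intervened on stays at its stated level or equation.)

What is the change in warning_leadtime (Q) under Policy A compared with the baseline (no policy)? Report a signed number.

Baseline:
  P = 72
  J = 18
  Q = 68 − 3·72 + 5·18 = -58
Policy A (P − 16, J − 27):
  P = 72 − 16 = 56
  J = 18 − 27 = -9
  Q = 68 − 3·56 + 5·(-9) = -145
Change in Q: -145 − (-58) = -87

-87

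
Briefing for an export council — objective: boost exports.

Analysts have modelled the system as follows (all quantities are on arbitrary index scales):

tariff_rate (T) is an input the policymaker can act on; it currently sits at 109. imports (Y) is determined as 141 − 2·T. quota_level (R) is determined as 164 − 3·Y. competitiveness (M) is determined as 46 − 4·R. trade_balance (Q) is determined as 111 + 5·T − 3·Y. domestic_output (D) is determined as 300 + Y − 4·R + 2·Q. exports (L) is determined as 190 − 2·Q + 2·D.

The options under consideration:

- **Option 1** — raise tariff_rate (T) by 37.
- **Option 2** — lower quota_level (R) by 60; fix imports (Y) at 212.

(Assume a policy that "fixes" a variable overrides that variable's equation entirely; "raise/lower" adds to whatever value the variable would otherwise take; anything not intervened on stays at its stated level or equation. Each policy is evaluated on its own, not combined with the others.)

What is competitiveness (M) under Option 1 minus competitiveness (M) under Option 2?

Option 1 (T + 37):
  T = 109 + 37 = 146
  Y = 141 − 2·146 = -151
  R = 164 − 3·(-151) = 617
  M = 46 − 4·617 = -2422
Option 2 (R − 60, Y := 212):
  T = 109
  Y = 212
  R = 164 − 3·212 (−60 from intervention) = -532
  M = 46 − 4·(-532) = 2174
M: -2422 − 2174 = -4596

-4596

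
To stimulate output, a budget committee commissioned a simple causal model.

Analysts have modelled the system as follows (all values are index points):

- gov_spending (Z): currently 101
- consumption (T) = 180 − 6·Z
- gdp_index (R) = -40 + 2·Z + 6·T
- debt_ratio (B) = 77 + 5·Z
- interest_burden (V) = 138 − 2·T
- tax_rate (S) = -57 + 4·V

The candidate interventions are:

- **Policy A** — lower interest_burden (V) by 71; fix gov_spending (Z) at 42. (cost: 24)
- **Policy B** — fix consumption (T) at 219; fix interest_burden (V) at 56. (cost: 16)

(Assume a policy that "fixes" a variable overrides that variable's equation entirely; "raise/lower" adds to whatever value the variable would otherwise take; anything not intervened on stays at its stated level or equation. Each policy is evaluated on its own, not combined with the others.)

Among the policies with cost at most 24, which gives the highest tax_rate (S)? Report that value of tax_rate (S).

787

Policy A (V − 71, Z := 42):
  Z = 42
  T = 180 − 6·42 = -72
  V = 138 − 2·(-72) (−71 from intervention) = 211
  S = -57 + 4·211 = 787
Policy B (T := 219, V := 56):
  Z = 101
  T = 219
  V = 56
  S = -57 + 4·56 = 167
Comparing — Policy A: S=787, Policy B: S=167. Highest is 787 (Policy A).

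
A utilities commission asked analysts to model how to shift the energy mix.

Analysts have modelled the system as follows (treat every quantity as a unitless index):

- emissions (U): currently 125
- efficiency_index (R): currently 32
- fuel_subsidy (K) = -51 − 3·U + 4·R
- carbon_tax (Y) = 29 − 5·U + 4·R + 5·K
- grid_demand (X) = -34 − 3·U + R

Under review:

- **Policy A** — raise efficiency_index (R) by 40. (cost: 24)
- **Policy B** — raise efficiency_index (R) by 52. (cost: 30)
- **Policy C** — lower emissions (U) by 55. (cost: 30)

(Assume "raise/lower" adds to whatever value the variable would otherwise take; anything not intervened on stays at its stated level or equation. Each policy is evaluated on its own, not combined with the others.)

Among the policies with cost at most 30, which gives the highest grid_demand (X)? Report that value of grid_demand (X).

Policy A (R + 40):
  U = 125
  R = 32 + 40 = 72
  X = -34 − 3·125 + 72 = -337
Policy B (R + 52):
  U = 125
  R = 32 + 52 = 84
  X = -34 − 3·125 + 84 = -325
Policy C (U − 55):
  U = 125 − 55 = 70
  R = 32
  X = -34 − 3·70 + 32 = -212
Comparing — Policy A: X=-337, Policy B: X=-325, Policy C: X=-212. Highest is -212 (Policy C).

-212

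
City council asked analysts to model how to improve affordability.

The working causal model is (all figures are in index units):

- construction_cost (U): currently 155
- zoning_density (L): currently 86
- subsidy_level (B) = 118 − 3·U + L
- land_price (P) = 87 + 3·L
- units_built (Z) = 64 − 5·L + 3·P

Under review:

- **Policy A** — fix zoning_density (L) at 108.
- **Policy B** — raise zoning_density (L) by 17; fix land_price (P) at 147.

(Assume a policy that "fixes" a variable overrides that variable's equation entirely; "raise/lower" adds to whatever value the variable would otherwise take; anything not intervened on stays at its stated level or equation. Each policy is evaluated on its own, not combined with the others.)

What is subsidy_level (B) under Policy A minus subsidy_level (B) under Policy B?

Policy A (L := 108):
  U = 155
  L = 108
  B = 118 − 3·155 + 108 = -239
Policy B (L + 17, P := 147):
  U = 155
  L = 86 + 17 = 103
  B = 118 − 3·155 + 103 = -244
B: -239 − (-244) = 5

5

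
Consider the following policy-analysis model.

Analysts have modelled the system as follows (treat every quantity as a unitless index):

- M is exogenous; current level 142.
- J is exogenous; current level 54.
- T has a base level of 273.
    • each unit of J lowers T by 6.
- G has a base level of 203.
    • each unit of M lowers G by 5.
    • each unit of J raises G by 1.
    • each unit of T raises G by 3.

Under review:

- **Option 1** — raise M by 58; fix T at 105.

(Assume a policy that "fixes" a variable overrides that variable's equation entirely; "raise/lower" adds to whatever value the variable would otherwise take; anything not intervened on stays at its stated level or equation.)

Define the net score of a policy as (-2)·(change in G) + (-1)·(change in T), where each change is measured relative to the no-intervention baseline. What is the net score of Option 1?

Baseline:
  M = 142
  J = 54
  T = 273 − 6·54 = -51
  G = 203 − 5·142 + 54 + 3·(-51) = -606
Option 1 (M + 58, T := 105):
  M = 142 + 58 = 200
  J = 54
  T = 105
  G = 203 − 5·200 + 54 + 3·105 = -428
ΔG = -428 − (-606) = 178; ΔT = 105 − (-51) = 156
Score = (-2)·178 + (-1)·156 = -512

-512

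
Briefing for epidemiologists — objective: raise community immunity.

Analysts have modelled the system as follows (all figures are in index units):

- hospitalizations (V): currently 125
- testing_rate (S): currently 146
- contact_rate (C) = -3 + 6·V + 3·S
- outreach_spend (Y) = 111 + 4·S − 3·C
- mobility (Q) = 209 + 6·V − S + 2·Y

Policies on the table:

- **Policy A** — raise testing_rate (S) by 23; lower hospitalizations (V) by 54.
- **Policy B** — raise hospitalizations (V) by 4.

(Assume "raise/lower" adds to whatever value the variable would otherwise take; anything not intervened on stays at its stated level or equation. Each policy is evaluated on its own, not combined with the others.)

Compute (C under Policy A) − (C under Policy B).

-279

Policy A (S + 23, V − 54):
  V = 125 − 54 = 71
  S = 146 + 23 = 169
  C = -3 + 6·71 + 3·169 = 930
Policy B (V + 4):
  V = 125 + 4 = 129
  S = 146
  C = -3 + 6·129 + 3·146 = 1209
C: 930 − 1209 = -279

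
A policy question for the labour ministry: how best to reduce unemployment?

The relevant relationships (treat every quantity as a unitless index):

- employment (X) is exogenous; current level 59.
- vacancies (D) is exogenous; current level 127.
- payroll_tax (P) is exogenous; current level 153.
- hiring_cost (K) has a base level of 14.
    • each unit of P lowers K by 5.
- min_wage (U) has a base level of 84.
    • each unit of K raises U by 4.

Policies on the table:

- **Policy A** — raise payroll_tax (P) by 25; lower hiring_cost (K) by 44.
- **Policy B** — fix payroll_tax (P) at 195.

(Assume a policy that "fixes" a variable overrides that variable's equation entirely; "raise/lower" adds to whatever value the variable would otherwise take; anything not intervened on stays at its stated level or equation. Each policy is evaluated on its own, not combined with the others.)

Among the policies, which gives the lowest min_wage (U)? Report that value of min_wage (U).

Policy A (P + 25, K − 44):
  P = 153 + 25 = 178
  K = 14 − 5·178 (−44 from intervention) = -920
  U = 84 + 4·(-920) = -3596
Policy B (P := 195):
  P = 195
  K = 14 − 5·195 = -961
  U = 84 + 4·(-961) = -3760
Comparing — Policy A: U=-3596, Policy B: U=-3760. Lowest is -3760 (Policy B).

-3760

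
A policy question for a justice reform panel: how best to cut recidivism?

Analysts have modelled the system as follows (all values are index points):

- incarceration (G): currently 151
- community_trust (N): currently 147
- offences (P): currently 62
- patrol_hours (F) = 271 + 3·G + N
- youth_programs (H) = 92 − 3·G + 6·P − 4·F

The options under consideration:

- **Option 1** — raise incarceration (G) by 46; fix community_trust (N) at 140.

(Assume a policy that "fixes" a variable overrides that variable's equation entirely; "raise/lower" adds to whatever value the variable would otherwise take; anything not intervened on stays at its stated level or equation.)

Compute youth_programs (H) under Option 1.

Option 1 (G + 46, N := 140):
  G = 151 + 46 = 197
  N = 140
  P = 62
  F = 271 + 3·197 + 140 = 1002
  H = 92 − 3·197 + 6·62 − 4·1002 = -4135

-4135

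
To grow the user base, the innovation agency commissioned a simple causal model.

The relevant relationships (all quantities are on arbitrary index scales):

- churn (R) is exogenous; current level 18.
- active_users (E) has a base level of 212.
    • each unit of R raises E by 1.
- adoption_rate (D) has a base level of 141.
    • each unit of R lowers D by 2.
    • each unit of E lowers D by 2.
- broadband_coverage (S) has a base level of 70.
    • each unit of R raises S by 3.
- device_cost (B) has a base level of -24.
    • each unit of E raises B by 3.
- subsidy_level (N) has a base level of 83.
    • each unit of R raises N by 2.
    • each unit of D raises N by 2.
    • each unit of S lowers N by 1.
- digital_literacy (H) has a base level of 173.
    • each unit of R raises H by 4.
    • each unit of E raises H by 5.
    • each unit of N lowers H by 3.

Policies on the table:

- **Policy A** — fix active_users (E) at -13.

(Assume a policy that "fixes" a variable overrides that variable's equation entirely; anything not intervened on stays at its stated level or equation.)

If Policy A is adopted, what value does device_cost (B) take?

Policy A (E := -13):
  R = 18
  E = -13
  B = -24 + 3·(-13) = -63

-63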